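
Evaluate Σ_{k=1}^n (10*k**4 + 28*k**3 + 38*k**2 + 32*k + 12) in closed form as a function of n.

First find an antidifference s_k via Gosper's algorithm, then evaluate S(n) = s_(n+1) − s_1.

S(n) = 2*n*(n**4 + 6*n**3 + 15*n**2 + 21*n + 17)

Step 1: r(k) = (5*k**4 + 34*k**3 + 91*k**2 + 116*k + 60)/(5*k**4 + 14*k**3 + 19*k**2 + 16*k + 6).
A = 1, B = 1, C = k**4 + 14*k**3/5 + 19*k**2/5 + 16*k/5 + 6/5.
Set up (1)·f(k+1) − (1)·f(k) − (k**4 + 14*k**3/5 + 19*k**2/5 + 16*k/5 + 6/5) = 0.
deg f ≤ 5 (via 0,0,4).
Coefficient equations give f(k) = k*(k + 1)*(k**3 + k + 1)/5.
R(k) = B(k−1)·f(k)/C(k) = k*(k**3 + k + 1)/((k + 1)*(5*k**2 + 4*k + 6)); s_k = R·t_k = 2*k*(k**4 + k**3 + k**2 + 2*k + 1).
Verify: 10*k**4 + 28*k**3 + 38*k**2 + 32*k + 12 matches t_k.
Evaluate: s_(n+1) = 2*n**5 + 12*n**4 + 30*n**3 + 42*n**2 + 34*n + 12; subtract s_(1) = 12 ⇒ S(n) = 2*n*(n**4 + 6*n**3 + 15*n**2 + 21*n + 17).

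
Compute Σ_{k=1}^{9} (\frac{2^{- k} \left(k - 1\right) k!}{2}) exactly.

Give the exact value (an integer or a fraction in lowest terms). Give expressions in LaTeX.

Σ = 14173/4

t_(k+1)/t_k = k*(k + 1)/(2*(k - 1)).
Take A(k)=k/2 + 1/2, B(k)=1, C(k)=k - 1.
Need (k/2 + 1/2)·f(k+1) − (1)·f(k) = k - 1.
Degrees (1,0,1) ⇒ d ≤ 0.
Solving with deg f ≤ 0: f(k) = 2.
Then R = B(k−1)f/C = 2/(k - 1), so s_k = R(k)·t_k = factorial(k)/2**k.
Verify: (k - 1)*factorial(k)/(2*2**k) matches t_k.
Σ_(k=1)^(9) t_k = s_(10) − s_(1) = 14175/4 − (1/2) = 14173/4.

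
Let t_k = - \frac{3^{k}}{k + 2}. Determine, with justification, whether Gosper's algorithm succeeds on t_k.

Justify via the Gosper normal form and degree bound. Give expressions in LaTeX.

Step 1: r(k) = 3*(k + 2)/(k + 3).
A = 3*k + 6, B = k + 3, C = 1.
f must satisfy (3*k + 6)·f(k+1) − (k + 2)·f(k) = 1.
d = -1 from the (1,1,0) case.
Bound -1 < 0, so the key equation has no polynomial solution.

No; the degree bound rules out any f.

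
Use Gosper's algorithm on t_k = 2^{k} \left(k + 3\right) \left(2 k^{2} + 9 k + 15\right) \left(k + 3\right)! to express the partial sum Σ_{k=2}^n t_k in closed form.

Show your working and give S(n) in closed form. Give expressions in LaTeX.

t_(k+1)/t_k = (k + 4)**2*(18*k + 4*(k + 1)**2 + 48)/((k + 3)*(2*k**2 + 9*k + 15)).
A = 2*k + 8, B = 1, C = k**3 + 15*k**2/2 + 21*k + 45/2.
Key eq: (2*k + 8)·f(k+1) = (1)·f(k) + (k**3 + 15*k**2/2 + 21*k + 45/2).
d = 2 from the (1,0,3) case.
Solving with deg f ≤ 2: f(k) = (k**2 + 2*k + 3)/2.
Certificate R = B(k−1)f/C = (k**2 + 2*k + 3)/((k + 3)*(2*k**2 + 9*k + 15)) gives s_k = 2**k*(k**2 + 2*k + 3)*factorial(k + 3).
Δs = 2**k*(k + 3)*(2*k**2 + 9*k + 15)*factorial(k + 3), as required.
Σ_(k=2)^n t_k = s_(n+1) − s_(2) = (2**(n + 1)*(n**2 + 4*n + 6)*factorial(n + 4)) − (5280), i.e. 2*2**n*n**2*factorial(n + 4) + 8*2**n*n*factorial(n + 4) + 12*2**n*factorial(n + 4) - 5280.

S(n) = 2 \cdot 2^{n} n^{2} \left(n + 4\right)! + 8 \cdot 2^{n} n \left(n + 4\right)! + 12 \cdot 2^{n} \left(n + 4\right)! - 5280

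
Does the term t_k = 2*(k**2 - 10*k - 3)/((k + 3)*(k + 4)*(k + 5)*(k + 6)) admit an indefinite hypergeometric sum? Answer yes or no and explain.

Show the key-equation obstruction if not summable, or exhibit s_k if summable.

Yes. s_k = k*(-k**2 - 52*k + 13)/(20*(k + 3)*(k + 4)*(k + 5)).

Ratio r(k) = (k + 3)*(10*k - (k + 1)**2 + 13)/((k + 7)*(-k**2 + 10*k + 3)).
Normal form (A,B,C) = (k + 3, k + 7, k**2 - 10*k - 3).
f must satisfy (k + 3)·f(k+1) − (k + 6)·f(k) = k**2 - 10*k - 3.
d = 3 from the (1,1,2) case.
Coefficient equations give f(k) = -k*(k**2 + 52*k - 13)/40.
Certificate R = B(k−1)f/C = -k*(k + 6)*(k**2 + 52*k - 13)/(40*(k**2 - 10*k - 3)) gives s_k = k*(-k**2 - 52*k + 13)/(20*(k + 3)*(k + 4)*(k + 5)).
Verify: 2*(k**2 - 10*k - 3)/(k**4 + 18*k**3 + 119*k**2 + 342*k + 360) matches t_k.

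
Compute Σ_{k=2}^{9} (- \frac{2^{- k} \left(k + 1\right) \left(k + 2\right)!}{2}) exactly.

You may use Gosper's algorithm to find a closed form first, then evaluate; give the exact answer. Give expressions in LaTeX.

r(k) = (k + 2)*(k + 3)/(2*(k + 1)) after simplifying.
Normal form (A,B,C) = (k/2 + 3/2, 1, k + 1).
f must satisfy (k/2 + 3/2)·f(k+1) − (1)·f(k) = k + 1.
Bound: deg f ≤ 0.
Solve for f: f(k) = 2 (degree 0 ≤ 0).
Get s_k = R·t_k = -factorial(k + 2)/2**k with R(k) = B(k−1)f(k)/C(k) = 2/(k + 1).
s_(k+1) − s_k = -(k + 1)*factorial(k + 2)/(2*2**k) = t_k.
Sum = s_(10) − s_(2); s_(10) = -467775, s_(2) = -6 ⇒ -467769.

Σ = -467769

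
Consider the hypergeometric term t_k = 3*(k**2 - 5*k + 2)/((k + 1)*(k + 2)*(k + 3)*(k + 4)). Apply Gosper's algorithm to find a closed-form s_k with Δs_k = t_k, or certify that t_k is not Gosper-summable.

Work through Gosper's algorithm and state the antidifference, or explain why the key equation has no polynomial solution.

s_k = k*(k**2 - 3*k + 20)/(3*(k + 1)*(k + 2)*(k + 3))

Step 1: r(k) = (k**3 - 2*k**2 - 5*k - 2)/(k**3 - 23*k + 10).
So A=k + 1 and B=k + 5, with C=k**2 - 5*k + 2.
Set up (k + 1)·f(k+1) − (k + 4)·f(k) − (k**2 - 5*k + 2) = 0.
Bound: deg f ≤ 3.
A polynomial solution: f(k) = k*(k**2 - 3*k + 20)/9.
Then R = B(k−1)f/C = k*(k + 4)*(k**2 - 3*k + 20)/(9*(k**2 - 5*k + 2)), so s_k = R(k)·t_k = k*(k**2 - 3*k + 20)/(3*(k + 1)*(k + 2)*(k + 3)).
Check: Δs_k = 3*(k**2 - 5*k + 2)/(k**4 + 10*k**3 + 35*k**2 + 50*k + 24). ✓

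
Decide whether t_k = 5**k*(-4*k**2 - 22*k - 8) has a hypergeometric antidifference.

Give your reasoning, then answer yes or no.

Compute t_(k+1)/t_k: get 5*(2*k**2 + 15*k + 17)/(2*k**2 + 11*k + 4).
Normal form (A,B,C) = (5, 1, k**2 + 11*k/2 + 2).
f must satisfy (5)·f(k+1) − (1)·f(k) = k**2 + 11*k/2 + 2.
From deg A=0, deg B=0, deg C=2: d=2.
Match coefficients ⇒ f(k) = (k**2 + 3*k - 3)/4.
Certificate R = B(k−1)f/C = (k**2 + 3*k - 3)/(2*(2*k**2 + 11*k + 4)) gives s_k = 5**k*(-k**2 - 3*k + 3).
Δs = 5**k*(-4*k**2 - 22*k - 8), as required.

Yes. s_k = 5**k*(-k**2 - 3*k + 3).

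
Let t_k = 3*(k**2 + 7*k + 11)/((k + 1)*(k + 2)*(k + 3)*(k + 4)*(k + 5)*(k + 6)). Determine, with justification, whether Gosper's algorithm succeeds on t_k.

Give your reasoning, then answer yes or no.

Yes. s_k = k*(k**2 + 9*k + 23)/(15*(k**3 + 9*k**2 + 23*k + 15)).

The ratio is (k + 1)*(7*k + (k + 1)**2 + 18)/((k + 7)*(k**2 + 7*k + 11)).
Factor: A=k + 1; B=k + 7; C=k**2 + 7*k + 11.
Key eq: (k + 1)·f(k+1) = (k + 6)·f(k) + (k**2 + 7*k + 11).
d = 5 from the (1,1,2) case.
Solve for f: f(k) = k*(k + 2)*(k + 4)*(k**2 + 9*k + 23)/45 (degree 5 ≤ 5).
Get s_k = R·t_k = k*(k**2 + 9*k + 23)/(15*(k**3 + 9*k**2 + 23*k + 15)) with R(k) = B(k−1)f(k)/C(k) = k*(k + 2)*(k + 4)*(k + 6)*(k**2 + 9*k + 23)/(45*(k**2 + 7*k + 11)).
s_(k+1) − s_k = 3*(k**2 + 7*k + 11)/(k**6 + 21*k**5 + 175*k**4 + 735*k**3 + 1624*k**2 + 1764*k + 720) = t_k.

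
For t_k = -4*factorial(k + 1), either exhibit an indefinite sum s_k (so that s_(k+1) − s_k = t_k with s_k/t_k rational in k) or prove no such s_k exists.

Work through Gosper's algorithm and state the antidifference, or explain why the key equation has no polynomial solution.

not Gosper-summable; s_k does not exist

Step 1: r(k) = k + 2.
So A=k + 2 and B=1, with C=1.
Solve (k + 2)·f(k+1) − (1)·f(k) = 1.
deg f ≤ -1 (via 1,0,0).
d = -1 < 0 ⇒ no nonzero polynomial f; not summable.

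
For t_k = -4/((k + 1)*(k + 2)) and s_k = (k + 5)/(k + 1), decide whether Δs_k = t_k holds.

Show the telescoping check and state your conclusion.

s_(k+1) = (k + 6)/(k + 2)
s_(k+1) − s_k = -4/(k**2 + 3*k + 2)
(s_(k+1) − s_k) − t_k = 0

Valid: the claim telescopes to t_k.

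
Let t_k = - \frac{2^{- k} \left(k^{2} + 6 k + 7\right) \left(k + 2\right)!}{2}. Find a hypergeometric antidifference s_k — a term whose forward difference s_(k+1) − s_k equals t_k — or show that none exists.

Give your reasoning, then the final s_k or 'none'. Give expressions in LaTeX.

Ratio r(k) = (k + 3)*(6*k + (k + 1)**2 + 13)/(2*(k**2 + 6*k + 7)).
A = k/2 + 3/2, B = 1, C = k**2 + 6*k + 7.
Solve (k/2 + 3/2)·f(k+1) − (1)·f(k) = k**2 + 6*k + 7.
Degrees (1,0,2) ⇒ d ≤ 1.
Coefficient equations give f(k) = 2*(k + 4).
So s_k = (B(k−1)f/C)·t_k = (2*(k + 4)/(k**2 + 6*k + 7))·t_k = -(k + 4)*factorial(k + 2)/2**k.
Check: Δs_k = -(k**2 + 6*k + 7)*factorial(k + 2)/(2*2**k). ✓

s_k = - 2^{- k} \left(k + 4\right) \left(k + 2\right)!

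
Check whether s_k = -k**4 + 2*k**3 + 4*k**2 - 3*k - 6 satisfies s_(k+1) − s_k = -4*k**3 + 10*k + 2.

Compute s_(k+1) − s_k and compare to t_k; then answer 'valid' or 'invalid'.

s_(k+1) = -k**4 - 2*k**3 + 4*k**2 + 7*k - 4
s_(k+1) − s_k = -4*k**3 + 10*k + 2
(s_(k+1) − s_k) − t_k = 0

valid; difference matches t_k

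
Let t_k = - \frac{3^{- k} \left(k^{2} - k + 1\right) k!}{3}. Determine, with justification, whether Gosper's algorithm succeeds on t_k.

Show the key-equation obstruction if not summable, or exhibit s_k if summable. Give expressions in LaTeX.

Ratio r(k) = -(k + 1)*(k - (k + 1)**2)/(3*k**2 - 3*k + 3).
Take A(k)=k/3 + 1/3, B(k)=1, C(k)=k**2 - k + 1.
f must satisfy (k/3 + 1/3)·f(k+1) − (1)·f(k) = k**2 - k + 1.
d = 1 from the (1,0,2) case.
Coefficient equations give f(k) = 3*k.
Get s_k = R·t_k = -k*factorial(k)/3**k with R(k) = B(k−1)f(k)/C(k) = 3*k/(k**2 - k + 1).
Δs = -(k**2 - k + 1)*factorial(k)/(3*3**k), as required.

Yes. s_k = - 3^{- k} k k!.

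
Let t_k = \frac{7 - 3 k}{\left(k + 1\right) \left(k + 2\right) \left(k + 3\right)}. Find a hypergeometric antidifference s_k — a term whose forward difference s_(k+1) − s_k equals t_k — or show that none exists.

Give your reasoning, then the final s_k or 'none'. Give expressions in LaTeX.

Ratio r(k) = (k + 1)*(3*k - 4)/((k + 4)*(3*k - 7)).
A = k + 1, B = k + 4, C = k - 7/3.
Set up (k + 1)·f(k+1) − (k + 3)·f(k) − (k - 7/3) = 0.
Degrees (1,1,1) ⇒ d ≤ 2.
Match coefficients ⇒ f(k) = -k*(k + 6)/3.
So s_k = (B(k−1)f/C)·t_k = (-k*(k + 3)*(k + 6)/(3*k - 7))·t_k = k*(k + 6)/((k + 1)*(k + 2)).
Check: Δs_k = (7 - 3*k)/(k**3 + 6*k**2 + 11*k + 6). ✓

s_k = \frac{k \left(k + 6\right)}{\left(k + 1\right) \left(k + 2\right)}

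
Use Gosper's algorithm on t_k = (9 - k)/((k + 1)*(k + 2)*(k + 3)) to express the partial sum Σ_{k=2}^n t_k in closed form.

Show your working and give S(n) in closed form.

S(n) = (n**2 + 11*n - 12)/(6*(n**2 + 5*n + 6))

Step 1: r(k) = (k - 8)*(k + 1)/((k - 9)*(k + 4)).
So A=k + 1 and B=k + 4, with C=k - 9.
Solve (k + 1)·f(k+1) − (k + 3)·f(k) = k - 9.
Degrees (1,1,1) ⇒ d ≤ 2.
Solve for f: f(k) = -k*(2*k + 7) (degree 2 ≤ 2).
R(k) = B(k−1)·f(k)/C(k) = -k*(k + 3)*(2*k + 7)/(k - 9); s_k = R·t_k = k*(2*k + 7)/((k + 1)*(k + 2)).
Δs = (9 - k)/(k**3 + 6*k**2 + 11*k + 6), as required.
Telescope: S(n) = s_(n+1) − s_(2) = (2*n**2 + 11*n + 9)/(n**2 + 5*n + 6) − (11/6) = (n**2 + 11*n - 12)/(6*(n**2 + 5*n + 6)).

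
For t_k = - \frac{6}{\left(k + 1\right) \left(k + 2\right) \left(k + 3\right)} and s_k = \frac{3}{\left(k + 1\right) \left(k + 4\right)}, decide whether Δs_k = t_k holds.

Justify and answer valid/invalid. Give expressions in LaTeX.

Invalid: residual \frac{6 \left(3 k + 11\right)}{k^{5} + 15 k^{4} + 85 k^{3} + 225 k^{2} + 274 k + 120} ≠ 0.

s_(k+1) = 3/((k + 2)*(k + 5))
s_(k+1) − s_k = 6*(-k - 3)/(k**4 + 12*k**3 + 49*k**2 + 78*k + 40)
(s_(k+1) − s_k) − t_k = 6*(3*k + 11)/(k**5 + 15*k**4 + 85*k**3 + 225*k**2 + 274*k + 120)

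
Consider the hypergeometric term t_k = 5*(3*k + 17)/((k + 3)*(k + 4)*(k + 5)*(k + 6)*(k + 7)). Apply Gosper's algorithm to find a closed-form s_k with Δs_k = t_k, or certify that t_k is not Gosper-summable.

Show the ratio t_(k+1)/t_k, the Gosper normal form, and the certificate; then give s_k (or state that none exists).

s_k = 5*k*(k**2 + 13*k + 54)/(72*(k**3 + 13*k**2 + 54*k + 72))

Step 1: r(k) = (k + 3)*(3*k + 20)/((k + 8)*(3*k + 17)).
A = k + 3, B = k + 8, C = k + 17/3.
Solve (k + 3)·f(k+1) − (k + 7)·f(k) = k + 17/3.
Degrees (1,1,1) ⇒ d ≤ 4.
A polynomial solution: f(k) = k*(k + 5)*(k**2 + 13*k + 54)/216.
R(k) = B(k−1)·f(k)/C(k) = k*(k + 5)*(k + 7)*(k**2 + 13*k + 54)/(72*(3*k + 17)); s_k = R·t_k = 5*k*(k**2 + 13*k + 54)/(72*(k**3 + 13*k**2 + 54*k + 72)).
Δs = 5*(3*k + 17)/(k**5 + 25*k**4 + 245*k**3 + 1175*k**2 + 2754*k + 2520), as required.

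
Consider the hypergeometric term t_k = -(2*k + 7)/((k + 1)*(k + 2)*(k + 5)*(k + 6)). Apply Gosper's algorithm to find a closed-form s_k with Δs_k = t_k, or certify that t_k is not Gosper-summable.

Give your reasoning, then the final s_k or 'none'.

s_k = k*(-k - 6)/(5*(k**2 + 6*k + 5))

Step 1: r(k) = (k + 1)*(k + 5)*(2*k + 9)/((k + 3)*(k + 7)*(2*k + 7)).
Take A(k)=k + 1, B(k)=k + 7, C(k)=k**3 + 21*k**2/2 + 73*k/2 + 42.
f must satisfy (k + 1)·f(k+1) − (k + 6)·f(k) = k**3 + 21*k**2/2 + 73*k/2 + 42.
deg f ≤ 5 (via 1,1,3).
Solving with deg f ≤ 5: f(k) = k*(k + 2)*(k + 3)*(k + 4)*(k + 6)/10.
Then R = B(k−1)f/C = k*(k + 2)*(k + 6)**2/(5*(2*k + 7)), so s_k = R(k)·t_k = k*(-k - 6)/(5*(k**2 + 6*k + 5)).
Verify: (-2*k - 7)/(k**4 + 14*k**3 + 65*k**2 + 112*k + 60) matches t_k.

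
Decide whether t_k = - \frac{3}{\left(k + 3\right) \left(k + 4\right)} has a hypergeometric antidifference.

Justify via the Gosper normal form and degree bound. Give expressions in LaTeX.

The ratio is (k + 3)/(k + 5).
Normal form (A,B,C) = (k + 3, k + 5, 1).
Solve (k + 3)·f(k+1) − (k + 4)·f(k) = 1.
From deg A=1, deg B=1, deg C=0: d=1.
Coefficient equations give f(k) = k/3.
Certificate R = B(k−1)f/C = k*(k + 4)/3 gives s_k = -k/(k + 3).
Check: Δs_k = -3/(k**2 + 7*k + 12). ✓

Yes. s_k = - \frac{k}{k + 3}.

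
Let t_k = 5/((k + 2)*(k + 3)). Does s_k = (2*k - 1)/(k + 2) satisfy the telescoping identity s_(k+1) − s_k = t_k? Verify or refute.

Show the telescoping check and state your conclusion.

valid; difference matches t_k

s_(k+1) = (2*k + 1)/(k + 3)
s_(k+1) − s_k = 5/(k**2 + 5*k + 6)
(s_(k+1) − s_k) − t_k = 0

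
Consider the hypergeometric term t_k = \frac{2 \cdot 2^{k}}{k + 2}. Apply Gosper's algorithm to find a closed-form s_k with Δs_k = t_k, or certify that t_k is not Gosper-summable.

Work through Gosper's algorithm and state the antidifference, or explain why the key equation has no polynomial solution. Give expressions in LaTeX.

t_(k+1)/t_k = 2*(k + 2)/(k + 3).
Gosper form: A/B · C(k+1)/C(k) with A=2*k + 4, B=k + 3, C=1.
Solve (2*k + 4)·f(k+1) − (k + 2)·f(k) = 1.
From deg A=1, deg B=1, deg C=0: d=-1.
Bound -1 < 0, so the key equation has no polynomial solution.

none (Gosper's algorithm certifies no s_k)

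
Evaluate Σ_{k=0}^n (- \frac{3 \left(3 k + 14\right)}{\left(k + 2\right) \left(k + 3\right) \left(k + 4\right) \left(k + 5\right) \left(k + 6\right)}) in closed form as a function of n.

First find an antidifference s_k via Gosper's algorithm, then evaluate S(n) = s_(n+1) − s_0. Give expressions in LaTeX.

S(n) = \frac{- n^{3} - 13 n^{2} - 54 n - 42}{10 \left(n^{3} + 13 n^{2} + 54 n + 72\right)}

t_(k+1)/t_k = (k + 2)*(3*k + 17)/((k + 7)*(3*k + 14)).
Normal form (A,B,C) = (k + 2, k + 7, k + 14/3).
Need (k + 2)·f(k+1) − (k + 6)·f(k) = k + 14/3.
From deg A=1, deg B=1, deg C=1: d=4.
Match coefficients ⇒ f(k) = k*(k + 4)*(k**2 + 10*k + 31)/90.
Get s_k = R·t_k = k*(-k**2 - 10*k - 31)/(10*(k**3 + 10*k**2 + 31*k + 30)) with R(k) = B(k−1)f(k)/C(k) = k*(k + 4)*(k + 6)*(k**2 + 10*k + 31)/(30*(3*k + 14)).
Verify: 3*(-3*k - 14)/(k**5 + 20*k**4 + 155*k**3 + 580*k**2 + 1044*k + 720) matches t_k.
Σ_(k=0)^n t_k = s_(n+1) − s_(0) = ((-n**3 - 13*n**2 - 54*n - 42)/(10*(n**3 + 13*n**2 + 54*n + 72))) − (0), i.e. (-n**3 - 13*n**2 - 54*n - 42)/(10*(n**3 + 13*n**2 + 54*n + 72)).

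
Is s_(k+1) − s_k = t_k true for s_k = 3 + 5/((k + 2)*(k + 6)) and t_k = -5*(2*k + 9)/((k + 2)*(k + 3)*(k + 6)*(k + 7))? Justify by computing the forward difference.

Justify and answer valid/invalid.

valid (s_(k+1) − s_k reduces to t_k)

s_(k+1) = 3 + 5/((k + 3)*(k + 7))
s_(k+1) − s_k = 5*(-2*k - 9)/(k**4 + 18*k**3 + 113*k**2 + 288*k + 252)
(s_(k+1) − s_k) − t_k = 0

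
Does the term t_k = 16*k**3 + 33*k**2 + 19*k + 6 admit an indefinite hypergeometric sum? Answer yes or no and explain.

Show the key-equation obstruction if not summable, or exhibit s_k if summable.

t_(k+1)/t_k = (16*k**3 + 81*k**2 + 133*k + 74)/(16*k**3 + 33*k**2 + 19*k + 6).
Factor: A=1; B=1; C=k**3 + 33*k**2/16 + 19*k/16 + 3/8.
f must satisfy (1)·f(k+1) − (1)·f(k) = k**3 + 33*k**2/16 + 19*k/16 + 3/8.
Degrees (0,0,3) ⇒ d ≤ 4.
Match coefficients ⇒ f(k) = k*(4*k**3 + 3*k**2 - 3*k + 2)/16.
Get s_k = R·t_k = k*(4*k**3 + 3*k**2 - 3*k + 2) with R(k) = B(k−1)f(k)/C(k) = k*(4*k**3 + 3*k**2 - 3*k + 2)/(16*k**3 + 33*k**2 + 19*k + 6).
Δs = 16*k**3 + 33*k**2 + 19*k + 6, as required.

Yes. s_k = k*(4*k**3 + 3*k**2 - 3*k + 2).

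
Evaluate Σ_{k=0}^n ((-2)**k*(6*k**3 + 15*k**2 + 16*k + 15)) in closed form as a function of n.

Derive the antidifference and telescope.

r(k) = 2*(-6*k**3 - 33*k**2 - 64*k - 52)/(6*k**3 + 15*k**2 + 16*k + 15) after simplifying.
A = -2, B = 1, C = k**3 + 5*k**2/2 + 8*k/3 + 5/2.
Solve (-2)·f(k+1) − (1)·f(k) = k**3 + 5*k**2/2 + 8*k/3 + 5/2.
Degrees (0,0,3) ⇒ d ≤ 3.
Solving with deg f ≤ 3: f(k) = -(2*k**3 + k**2 + 3)/6.
Then R = B(k−1)f/C = -(2*k**3 + k**2 + 3)/(6*k**3 + 15*k**2 + 16*k + 15), so s_k = R(k)·t_k = (-2)**k*(-2*k**3 - k**2 - 3).
Check: Δs_k = (-2)**k*(6*k**3 + 15*k**2 + 16*k + 15). ✓
Evaluate: s_(n+1) = 2*(-2)**n*(2*n**3 + 7*n**2 + 8*n + 6); subtract s_(0) = -3 ⇒ S(n) = 4*(-2)**n*n**3 + 14*(-2)**n*n**2 + 16*(-2)**n*n + 12*(-2)**n + 3.

S(n) = 4*(-2)**n*n**3 + 14*(-2)**n*n**2 + 16*(-2)**n*n + 12*(-2)**n + 3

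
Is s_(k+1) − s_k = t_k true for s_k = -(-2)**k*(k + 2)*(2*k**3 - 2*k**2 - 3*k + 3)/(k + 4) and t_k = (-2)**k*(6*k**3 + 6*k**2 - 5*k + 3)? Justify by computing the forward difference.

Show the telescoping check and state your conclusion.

s_(k+1) = 2*(-2)**k*k*(2*k**3 + 10*k**2 + 11*k - 3)/(k + 5)
s_(k+1) − s_k = (-2)**k*(6*k**5 + 48*k**4 + 105*k**3 + 44*k**2 - 33*k + 30)/(k**2 + 9*k + 20)
(s_(k+1) − s_k) − t_k = (-2)**(k + 1)*(6*k**4 + 32*k**3 + 17*k**2 - 20*k + 15)/(k**2 + 9*k + 20)

Invalid: residual (-2)**(k + 1)*(6*k**4 + 32*k**3 + 17*k**2 - 20*k + 15)/(k**2 + 9*k + 20) ≠ 0.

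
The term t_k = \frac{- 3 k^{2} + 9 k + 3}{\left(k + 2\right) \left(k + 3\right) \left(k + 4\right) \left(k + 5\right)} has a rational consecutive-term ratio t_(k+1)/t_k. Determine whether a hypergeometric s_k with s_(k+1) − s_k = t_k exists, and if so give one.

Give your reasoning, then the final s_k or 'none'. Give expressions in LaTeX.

t_(k+1)/t_k = (k + 2)*(3*k - (k + 1)**2 + 4)/((k + 6)*(-k**2 + 3*k + 1)).
Gosper form: A/B · C(k+1)/C(k) with A=k + 2, B=k + 6, C=k**2 - 3*k - 1.
f must satisfy (k + 2)·f(k+1) − (k + 5)·f(k) = k**2 - 3*k - 1.
Degrees (1,1,2) ⇒ d ≤ 3.
Coefficient equations give f(k) = k*(k**2 - 15*k + 2)/24.
Get s_k = R·t_k = -k*(k**2 - 15*k + 2)/(8*(k + 2)*(k + 3)*(k + 4)) with R(k) = B(k−1)f(k)/C(k) = k*(k + 5)*(k**2 - 15*k + 2)/(24*(k**2 - 3*k - 1)).
s_(k+1) − s_k = 3*(-k**2 + 3*k + 1)/(k**4 + 14*k**3 + 71*k**2 + 154*k + 120) = t_k.

s_k = - \frac{k \left(k^{2} - 15 k + 2\right)}{8 \left(k + 2\right) \left(k + 3\right) \left(k + 4\right)}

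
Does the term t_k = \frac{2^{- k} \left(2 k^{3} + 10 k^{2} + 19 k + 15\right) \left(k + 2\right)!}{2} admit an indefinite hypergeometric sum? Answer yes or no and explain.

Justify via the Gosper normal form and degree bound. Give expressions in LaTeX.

The ratio is (2*k**4 + 22*k**3 + 93*k**2 + 181*k + 138)/(2*(2*k**3 + 10*k**2 + 19*k + 15)).
A = k/2 + 3/2, B = 1, C = k**3 + 5*k**2 + 19*k/2 + 15/2.
Need (k/2 + 3/2)·f(k+1) − (1)·f(k) = k**3 + 5*k**2 + 19*k/2 + 15/2.
Degrees (1,0,3) ⇒ d ≤ 2.
A polynomial solution: f(k) = 2*k**2 + 4*k - 3.
Certificate R = B(k−1)f/C = 2*(2*k**2 + 4*k - 3)/(2*k**3 + 10*k**2 + 19*k + 15) gives s_k = (2*k**2 + 4*k - 3)*factorial(k + 2)/2**k.
Δs = (2*k**3 + 10*k**2 + 19*k + 15)*factorial(k + 2)/(2*2**k), as required.

Yes. s_k = 2^{- k} \left(2 k^{2} + 4 k - 3\right) \left(k + 2\right)!.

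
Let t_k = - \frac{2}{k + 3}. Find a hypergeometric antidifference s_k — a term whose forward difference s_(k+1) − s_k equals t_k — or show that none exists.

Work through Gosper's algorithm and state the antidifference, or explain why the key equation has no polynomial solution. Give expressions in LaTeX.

t_(k+1)/t_k = (k + 3)/(k + 4).
So A=k + 3 and B=k + 4, with C=1.
f must satisfy (k + 3)·f(k+1) − (k + 3)·f(k) = 1.
Bound: deg f ≤ 0.
Put f(k) = c0: A·f(k+1) − B(k−1)·f(k) − C = -1; need -1 = 0 — inconsistent ⇒ no f, not summable.

none (Gosper's algorithm certifies no s_k)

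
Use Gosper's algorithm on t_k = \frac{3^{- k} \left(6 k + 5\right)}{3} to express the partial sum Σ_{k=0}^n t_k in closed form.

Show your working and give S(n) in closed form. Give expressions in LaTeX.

r(k) = (6*k + 11)/(3*(6*k + 5)) after simplifying.
Gosper form: A/B · C(k+1)/C(k) with A=1/3, B=1, C=k + 5/6.
f must satisfy (1/3)·f(k+1) − (1)·f(k) = k + 5/6.
deg f ≤ 1 (via 0,0,1).
A polynomial solution: f(k) = -(3*k + 4)/2.
So s_k = (B(k−1)f/C)·t_k = (-3*(3*k + 4)/(6*k + 5))·t_k = (-3*k - 4)/3**k.
Verify: (6*k + 5)/(3*3**k) matches t_k.
Telescope: S(n) = s_(n+1) − s_(0) = 3**(-n - 1)*(-3*n - 7) − (-4) = 4 - n/3**n - 7/(3*3**n).

S(n) = 4 - 3^{- n} n - \frac{7 \cdot 3^{- n}}{3}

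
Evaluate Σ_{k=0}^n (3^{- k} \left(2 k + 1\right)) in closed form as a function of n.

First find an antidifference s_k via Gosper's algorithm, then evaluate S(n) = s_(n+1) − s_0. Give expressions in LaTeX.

t_(k+1)/t_k = (2*k + 3)/(3*(2*k + 1)).
So A=1/3 and B=1, with C=k + 1/2.
Need (1/3)·f(k+1) − (1)·f(k) = k + 1/2.
deg f ≤ 1 (via 0,0,1).
A polynomial solution: f(k) = -3*(k + 1)/2.
Certificate R = B(k−1)f/C = -3*(k + 1)/(2*k + 1) gives s_k = 3**(1 - k)*(-k - 1).
Verify: (2*k + 1)/3**k matches t_k.
Σ_(k=0)^n t_k = s_(n+1) − s_(0) = ((-n - 2)/3**n) − (-3), i.e. (3**(n + 1) - n - 2)/3**n.

S(n) = 3^{- n} \left(3^{n + 1} - n - 2\right)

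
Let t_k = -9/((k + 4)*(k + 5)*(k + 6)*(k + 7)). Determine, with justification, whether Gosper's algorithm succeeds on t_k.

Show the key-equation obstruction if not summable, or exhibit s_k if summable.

The ratio is (k + 4)/(k + 8).
Take A(k)=k + 4, B(k)=k + 8, C(k)=1.
Solve (k + 4)·f(k+1) − (k + 7)·f(k) = 1.
From deg A=1, deg B=1, deg C=0: d=3.
A polynomial solution: f(k) = k*(k**2 + 15*k + 74)/360.
So s_k = (B(k−1)f/C)·t_k = (k*(k + 7)*(k**2 + 15*k + 74)/360)·t_k = k*(-k**2 - 15*k - 74)/(40*(k + 4)*(k + 5)*(k + 6)).
Verify: -9/(k**4 + 22*k**3 + 179*k**2 + 638*k + 840) matches t_k.

Yes. s_k = k*(-k**2 - 15*k - 74)/(40*(k + 4)*(k + 5)*(k + 6)).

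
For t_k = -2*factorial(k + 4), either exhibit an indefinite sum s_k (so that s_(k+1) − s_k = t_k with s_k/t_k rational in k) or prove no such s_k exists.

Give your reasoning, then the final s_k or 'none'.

r(k) = k + 5 after simplifying.
Take A(k)=k + 5, B(k)=1, C(k)=1.
Need (k + 5)·f(k+1) − (1)·f(k) = 1.
deg f ≤ -1 (via 1,0,0).
Negative degree bound (-1): no f exists, t_k not Gosper-summable.

not Gosper-summable; s_k does not exist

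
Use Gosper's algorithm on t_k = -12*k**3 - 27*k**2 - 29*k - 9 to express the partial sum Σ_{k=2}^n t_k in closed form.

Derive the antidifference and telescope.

The ratio is (12*k**3 + 63*k**2 + 119*k + 77)/(12*k**3 + 27*k**2 + 29*k + 9).
Gosper form: A/B · C(k+1)/C(k) with A=1, B=1, C=k**3 + 9*k**2/4 + 29*k/12 + 3/4.
Set up (1)·f(k+1) − (1)·f(k) − (k**3 + 9*k**2/4 + 29*k/12 + 3/4) = 0.
deg f ≤ 4 (via 0,0,3).
Coefficient equations give f(k) = k*(3*k**3 + 3*k**2 + 4*k - 1)/12.
So s_k = (B(k−1)f/C)·t_k = (k*(3*k**3 + 3*k**2 + 4*k - 1)/(12*k**3 + 27*k**2 + 29*k + 9))·t_k = k*(-3*k**3 - 3*k**2 - 4*k + 1).
Δs = -12*k**3 - 27*k**2 - 29*k - 9, as required.
Telescope: S(n) = s_(n+1) − s_(2) = -3*n**4 - 15*n**3 - 31*n**2 - 28*n - 9 − (-86) = -3*n**4 - 15*n**3 - 31*n**2 - 28*n + 77.

S(n) = -3*n**4 - 15*n**3 - 31*n**2 - 28*n + 77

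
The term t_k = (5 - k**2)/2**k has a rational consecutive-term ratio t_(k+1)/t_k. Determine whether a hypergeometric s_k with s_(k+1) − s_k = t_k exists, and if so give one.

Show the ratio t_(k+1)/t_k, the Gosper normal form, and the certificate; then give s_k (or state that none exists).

t_(k+1)/t_k = ((k + 1)**2 - 5)/(2*(k**2 - 5)).
A = 1/2, B = 1, C = k**2 - 5.
Set up (1/2)·f(k+1) − (1)·f(k) − (k**2 - 5) = 0.
deg f ≤ 2 (via 0,0,2).
Coefficient equations give f(k) = -2*(k**2 + 2*k - 2).
So s_k = (B(k−1)f/C)·t_k = (-2*(k**2 + 2*k - 2)/(k**2 - 5))·t_k = 2**(1 - k)*(k**2 + 2*k - 2).
Verify: (5 - k**2)/2**k matches t_k.

s_k = 2**(1 - k)*(k**2 + 2*k - 2)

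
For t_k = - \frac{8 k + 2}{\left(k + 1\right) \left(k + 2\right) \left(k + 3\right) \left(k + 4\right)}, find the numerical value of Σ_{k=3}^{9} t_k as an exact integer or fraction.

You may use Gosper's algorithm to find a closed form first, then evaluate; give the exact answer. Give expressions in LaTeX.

r(k) = (k + 1)*(4*k + 5)/((k + 5)*(4*k + 1)) after simplifying.
Normal form (A,B,C) = (k + 1, k + 5, k + 1/4).
Key eq: (k + 1)·f(k+1) = (k + 4)·f(k) + (k + 1/4).
Bound: deg f ≤ 3.
Match coefficients ⇒ f(k) = k*(k**2 + 6*k - 1)/24.
So s_k = (B(k−1)f/C)·t_k = (k*(k + 4)*(k**2 + 6*k - 1)/(6*(4*k + 1)))·t_k = -k*(k**2 + 6*k - 1)/(3*(k + 1)*(k + 2)*(k + 3)).
Verify: 2*(-4*k - 1)/(k**4 + 10*k**3 + 35*k**2 + 50*k + 24) matches t_k.
Σ_(k=3)^(9) t_k = s_(10) − s_(3) = -265/858 − (-13/60) = -791/8580.

Σ = -791/8580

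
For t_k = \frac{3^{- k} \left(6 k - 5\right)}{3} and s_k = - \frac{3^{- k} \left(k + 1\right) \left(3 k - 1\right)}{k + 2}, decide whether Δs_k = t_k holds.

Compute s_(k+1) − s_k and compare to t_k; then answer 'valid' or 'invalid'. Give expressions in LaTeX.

s_(k+1) = -(k + 2)*(3*k + 2)/(3*3**k*(k + 3))
s_(k+1) − s_k = (6*k**3 + 19*k**2 - 5*k - 17)/(3*3**k*(k**2 + 5*k + 6))
(s_(k+1) − s_k) − t_k = (-6*k**2 - 16*k + 13)/(3*3**k*(k**2 + 5*k + 6))

Invalid: residual \frac{3^{- k} \left(- 6 k^{2} - 16 k + 13\right)}{3 \left(k^{2} + 5 k + 6\right)} ≠ 0.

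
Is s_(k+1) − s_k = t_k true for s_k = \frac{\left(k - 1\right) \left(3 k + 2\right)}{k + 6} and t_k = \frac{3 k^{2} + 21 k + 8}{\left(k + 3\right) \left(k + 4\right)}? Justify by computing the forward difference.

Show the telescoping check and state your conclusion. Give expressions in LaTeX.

s_(k+1) = k*(3*k + 5)/(k + 7)
s_(k+1) − s_k = (3*k**2 + 39*k + 14)/(k**2 + 13*k + 42)
(s_(k+1) − s_k) − t_k = 84*(-k**2 - 5*k - 2)/(k**4 + 20*k**3 + 145*k**2 + 450*k + 504)

Invalid: residual \frac{84 \left(- k^{2} - 5 k - 2\right)}{k^{4} + 20 k^{3} + 145 k^{2} + 450 k + 504} ≠ 0.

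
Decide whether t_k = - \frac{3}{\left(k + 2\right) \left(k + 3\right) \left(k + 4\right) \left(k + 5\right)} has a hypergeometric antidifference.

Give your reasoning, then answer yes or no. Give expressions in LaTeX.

Ratio r(k) = (k + 2)/(k + 6).
Gosper form: A/B · C(k+1)/C(k) with A=k + 2, B=k + 6, C=1.
Solve (k + 2)·f(k+1) − (k + 5)·f(k) = 1.
Degrees (1,1,0) ⇒ d ≤ 3.
Solving with deg f ≤ 3: f(k) = k*(k**2 + 9*k + 26)/72.
R(k) = B(k−1)·f(k)/C(k) = k*(k + 5)*(k**2 + 9*k + 26)/72; s_k = R·t_k = k*(-k**2 - 9*k - 26)/(24*(k + 2)*(k + 3)*(k + 4)).
Check: Δs_k = -3/(k**4 + 14*k**3 + 71*k**2 + 154*k + 120). ✓

Yes. s_k = \frac{k \left(- k^{2} - 9 k - 26\right)}{24 \left(k + 2\right) \left(k + 3\right) \left(k + 4\right)}.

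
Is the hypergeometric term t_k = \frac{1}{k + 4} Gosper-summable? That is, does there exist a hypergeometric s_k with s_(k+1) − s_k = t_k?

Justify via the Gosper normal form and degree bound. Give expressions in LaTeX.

No. Not Gosper-summable.

t_(k+1)/t_k = (k + 4)/(k + 5).
Take A(k)=k + 4, B(k)=k + 5, C(k)=1.
f must satisfy (k + 4)·f(k+1) − (k + 4)·f(k) = 1.
d = 0 from the (1,1,0) case.
Write f(k) = c0. Then LHS − RHS = -1, requiring -1 = 0: contradictory. No certificate.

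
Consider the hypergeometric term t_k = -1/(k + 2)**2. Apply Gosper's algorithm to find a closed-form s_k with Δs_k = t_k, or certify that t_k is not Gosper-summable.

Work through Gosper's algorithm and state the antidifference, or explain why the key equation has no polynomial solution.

The ratio is (k + 2)**2/(k + 3)**2.
Normal form (A,B,C) = (k**2 + 4*k + 4, k**2 + 6*k + 9, 1).
Solve (k**2 + 4*k + 4)·f(k+1) − (k**2 + 4*k + 4)·f(k) = 1.
deg f ≤ 0 (via 2,2,0).
Write f(k) = c0. Then LHS − RHS = -1, requiring -1 = 0: contradictory. No certificate.

not Gosper-summable; s_k does not exist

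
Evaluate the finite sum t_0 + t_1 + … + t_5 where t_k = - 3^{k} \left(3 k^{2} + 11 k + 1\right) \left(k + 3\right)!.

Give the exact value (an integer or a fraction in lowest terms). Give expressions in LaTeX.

Σ = -1322697606

The ratio is 3*(3*k**3 + 29*k**2 + 83*k + 60)/(3*k**2 + 11*k + 1).
Take A(k)=3*k + 12, B(k)=1, C(k)=k**2 + 11*k/3 + 1/3.
Key eq: (3*k + 12)·f(k+1) = (1)·f(k) + (k**2 + 11*k/3 + 1/3).
Degrees (1,0,2) ⇒ d ≤ 1.
Coefficient equations give f(k) = (k - 1)/3.
Get s_k = R·t_k = -3**k*(k - 1)*factorial(k + 3) with R(k) = B(k−1)f(k)/C(k) = (k - 1)/(3*k**2 + 11*k + 1).
Verify: -3**k*(3*k**2 + 11*k + 1)*factorial(k + 3) matches t_k.
Σ_(k=0)^(5) t_k = s_(6) − s_(0) = -1322697600 − (6) = -1322697606.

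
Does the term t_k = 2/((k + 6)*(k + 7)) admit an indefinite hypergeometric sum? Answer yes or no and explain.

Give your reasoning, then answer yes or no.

t_(k+1)/t_k = (k + 6)/(k + 8).
Take A(k)=k + 6, B(k)=k + 8, C(k)=1.
f must satisfy (k + 6)·f(k+1) − (k + 7)·f(k) = 1.
d = 1 from the (1,1,0) case.
Coefficient equations give f(k) = k/6.
Then R = B(k−1)f/C = k*(k + 7)/6, so s_k = R(k)·t_k = k/(3*(k + 6)).
Δs = 2/(k**2 + 13*k + 42), as required.

Yes. s_k = k/(3*(k + 6)).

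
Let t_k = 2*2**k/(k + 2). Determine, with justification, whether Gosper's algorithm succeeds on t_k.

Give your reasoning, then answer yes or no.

No — key equation has no polynomial f.

r(k) = 2*(k + 2)/(k + 3) after simplifying.
A = 2*k + 4, B = k + 3, C = 1.
Set up (2*k + 4)·f(k+1) − (k + 2)·f(k) − (1) = 0.
Degrees (1,1,0) ⇒ d ≤ -1.
Bound -1 < 0, so the key equation has no polynomial solution.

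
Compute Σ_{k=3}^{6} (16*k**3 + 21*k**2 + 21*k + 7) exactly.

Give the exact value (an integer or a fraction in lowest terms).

Σ = 9124

r(k) = (16*k**3 + 69*k**2 + 111*k + 65)/(16*k**3 + 21*k**2 + 21*k + 7) after simplifying.
Gosper form: A/B · C(k+1)/C(k) with A=1, B=1, C=k**3 + 21*k**2/16 + 21*k/16 + 7/16.
f must satisfy (1)·f(k+1) − (1)·f(k) = k**3 + 21*k**2/16 + 21*k/16 + 7/16.
deg f ≤ 4 (via 0,0,3).
A polynomial solution: f(k) = k**2*(4*k**2 - k + 4)/16.
R(k) = B(k−1)·f(k)/C(k) = k**2*(4*k**2 - k + 4)/(16*k**3 + 21*k**2 + 21*k + 7); s_k = R·t_k = k**2*(4*k**2 - k + 4).
Δs = 16*k**3 + 21*k**2 + 21*k + 7, as required.
Sum = s_(7) − s_(3); s_(7) = 9457, s_(3) = 333 ⇒ 9124.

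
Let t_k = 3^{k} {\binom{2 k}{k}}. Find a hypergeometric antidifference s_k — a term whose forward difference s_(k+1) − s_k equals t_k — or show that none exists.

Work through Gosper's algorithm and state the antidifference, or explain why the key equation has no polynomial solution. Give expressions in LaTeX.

Ratio r(k) = 6*(2*k + 1)/(k + 1).
So A=12*k + 6 and B=k + 1, with C=1.
Key eq: (12*k + 6)·f(k+1) = (k)·f(k) + (1).
deg f ≤ -1 (via 1,1,0).
deg f ≤ -1 is impossible — no certificate.

none (Gosper's algorithm certifies no s_k)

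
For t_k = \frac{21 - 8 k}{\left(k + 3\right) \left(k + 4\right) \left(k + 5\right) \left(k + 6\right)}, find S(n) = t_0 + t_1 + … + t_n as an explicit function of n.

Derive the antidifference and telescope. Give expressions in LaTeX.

S(n) = \frac{n^{3} + 15 n^{2} + 154 n + 140}{20 \left(n^{3} + 15 n^{2} + 74 n + 120\right)}

Step 1: r(k) = (k + 3)*(8*k - 13)/((k + 7)*(8*k - 21)).
Gosper form: A/B · C(k+1)/C(k) with A=k + 3, B=k + 7, C=k - 21/8.
Key eq: (k + 3)·f(k+1) = (k + 6)·f(k) + (k - 21/8).
From deg A=1, deg B=1, deg C=1: d=3.
Solving with deg f ≤ 3: f(k) = -k*(k**2 + 12*k + 127)/160.
Certificate R = B(k−1)f/C = -k*(k + 6)*(k**2 + 12*k + 127)/(20*(8*k - 21)) gives s_k = k*(k**2 + 12*k + 127)/(20*(k + 3)*(k + 4)*(k + 5)).
s_(k+1) − s_k = (21 - 8*k)/(k**4 + 18*k**3 + 119*k**2 + 342*k + 360) = t_k.
Σ_(k=0)^n t_k = s_(n+1) − s_(0) = ((n**3 + 15*n**2 + 154*n + 140)/(20*(n**3 + 15*n**2 + 74*n + 120))) − (0), i.e. (n**3 + 15*n**2 + 154*n + 140)/(20*(n**3 + 15*n**2 + 74*n + 120)).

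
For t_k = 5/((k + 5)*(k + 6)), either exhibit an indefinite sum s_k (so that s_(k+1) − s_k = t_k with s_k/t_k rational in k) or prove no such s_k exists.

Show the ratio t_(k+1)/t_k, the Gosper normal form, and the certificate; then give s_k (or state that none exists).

r(k) = (k + 5)/(k + 7) after simplifying.
So A=k + 5 and B=k + 7, with C=1.
Key eq: (k + 5)·f(k+1) = (k + 6)·f(k) + (1).
From deg A=1, deg B=1, deg C=0: d=1.
Solve for f: f(k) = k/5 (degree 1 ≤ 1).
So s_k = (B(k−1)f/C)·t_k = (k*(k + 6)/5)·t_k = k/(k + 5).
s_(k+1) − s_k = 5/(k**2 + 11*k + 30) = t_k.

s_k = k/(k + 5)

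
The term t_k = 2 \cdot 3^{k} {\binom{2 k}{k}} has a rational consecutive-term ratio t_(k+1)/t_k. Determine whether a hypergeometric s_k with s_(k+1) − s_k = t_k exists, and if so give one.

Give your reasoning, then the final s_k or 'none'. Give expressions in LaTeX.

The ratio is 6*(2*k + 1)/(k + 1).
A = 12*k + 6, B = k + 1, C = 1.
Key eq: (12*k + 6)·f(k+1) = (k)·f(k) + (1).
From deg A=1, deg B=1, deg C=0: d=-1.
d = -1 < 0 ⇒ no nonzero polynomial f; not summable.

none — t_k is not Gosper-summable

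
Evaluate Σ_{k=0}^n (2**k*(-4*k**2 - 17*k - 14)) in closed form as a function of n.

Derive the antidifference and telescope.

S(n) = -8*2**n*n**2 - 18*2**n*n - 18*2**n + 4

r(k) = 2*(4*k**2 + 25*k + 35)/(4*k**2 + 17*k + 14) after simplifying.
Normal form (A,B,C) = (2, 1, k**2 + 17*k/4 + 7/2).
Solve (2)·f(k+1) − (1)·f(k) = k**2 + 17*k/4 + 7/2.
From deg A=0, deg B=0, deg C=2: d=2.
Coefficient equations give f(k) = (4*k**2 + k + 4)/4.
Get s_k = R·t_k = 2**k*(-4*k**2 - k - 4) with R(k) = B(k−1)f(k)/C(k) = (4*k**2 + k + 4)/(4*k**2 + 17*k + 14).
s_(k+1) − s_k = 2**k*(-4*k**2 - 17*k - 14) = t_k.
Σ_(k=0)^n t_k = s_(n+1) − s_(0) = (2**(n + 1)*(-4*n**2 - 9*n - 9)) − (-4), i.e. -8*2**n*n**2 - 18*2**n*n - 18*2**n + 4.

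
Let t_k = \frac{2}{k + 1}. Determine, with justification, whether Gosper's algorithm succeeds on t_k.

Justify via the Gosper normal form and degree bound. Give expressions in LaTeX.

No. Not Gosper-summable.

Ratio r(k) = (k + 1)/(k + 2).
Normal form (A,B,C) = (k + 1, k + 2, 1).
Set up (k + 1)·f(k+1) − (k + 1)·f(k) − (1) = 0.
d = 0 from the (1,1,0) case.
f = c0 ⇒ A·f(k+1) − B(k−1)·f(k) − C = -1. The system {-1 = 0} is inconsistent; no antidifference.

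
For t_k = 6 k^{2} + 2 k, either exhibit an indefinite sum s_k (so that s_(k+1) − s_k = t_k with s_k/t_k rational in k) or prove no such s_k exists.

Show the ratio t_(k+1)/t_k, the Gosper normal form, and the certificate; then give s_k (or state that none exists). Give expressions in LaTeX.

s_k = 2 k^{2} \left(k - 1\right)

Compute t_(k+1)/t_k: get (k + 3*(k + 1)**2 + 1)/(k*(3*k + 1)).
So A=1 and B=1, with C=k**2 + k/3.
Solve (1)·f(k+1) − (1)·f(k) = k**2 + k/3.
From deg A=0, deg B=0, deg C=2: d=3.
A polynomial solution: f(k) = k**2*(k - 1)/3.
R(k) = B(k−1)·f(k)/C(k) = k*(k - 1)/(3*k + 1); s_k = R·t_k = 2*k**2*(k - 1).
Δs = 2*k*(3*k + 1), as required.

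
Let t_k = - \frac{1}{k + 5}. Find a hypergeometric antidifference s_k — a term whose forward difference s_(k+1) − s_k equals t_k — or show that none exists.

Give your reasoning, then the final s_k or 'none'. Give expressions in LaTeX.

Step 1: r(k) = (k + 5)/(k + 6).
Normal form (A,B,C) = (k + 5, k + 6, 1).
Key eq: (k + 5)·f(k+1) = (k + 5)·f(k) + (1).
Degrees (1,1,0) ⇒ d ≤ 0.
Write f(k) = c0. Then LHS − RHS = -1, requiring -1 = 0: contradictory. No certificate.

no hypergeometric antidifference exists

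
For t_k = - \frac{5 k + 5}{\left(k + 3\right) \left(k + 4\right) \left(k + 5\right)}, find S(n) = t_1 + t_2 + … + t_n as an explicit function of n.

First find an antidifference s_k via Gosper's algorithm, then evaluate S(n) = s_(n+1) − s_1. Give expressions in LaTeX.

S(n) = \frac{n \left(- 3 n - 7\right)}{4 \left(n^{2} + 9 n + 20\right)}

Step 1: r(k) = (k + 2)*(k + 3)/((k + 1)*(k + 6)).
Take A(k)=k + 3, B(k)=k + 6, C(k)=k + 1.
Need (k + 3)·f(k+1) − (k + 5)·f(k) = k + 1.
Degrees (1,1,1) ⇒ d ≤ 2.
Match coefficients ⇒ f(k) = k*(k + 1)/6.
R(k) = B(k−1)·f(k)/C(k) = k*(k + 5)/6; s_k = R·t_k = -5*k*(k + 1)/(6*(k + 3)*(k + 4)).
Δs = 5*(-k - 1)/(k**3 + 12*k**2 + 47*k + 60), as required.
Evaluate: s_(n+1) = 5*(-n**2 - 3*n - 2)/(6*(n**2 + 9*n + 20)); subtract s_(1) = -1/12 ⇒ S(n) = n*(-3*n - 7)/(4*(n**2 + 9*n + 20)).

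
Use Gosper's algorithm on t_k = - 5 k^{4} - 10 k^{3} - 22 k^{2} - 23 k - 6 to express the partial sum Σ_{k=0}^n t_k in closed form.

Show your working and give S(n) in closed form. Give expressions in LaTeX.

Compute t_(k+1)/t_k: get (5*k**4 + 30*k**3 + 82*k**2 + 117*k + 66)/(5*k**4 + 10*k**3 + 22*k**2 + 23*k + 6).
Factor: A=1; B=1; C=k**4 + 2*k**3 + 22*k**2/5 + 23*k/5 + 6/5.
Key eq: (1)·f(k+1) = (1)·f(k) + (k**4 + 2*k**3 + 22*k**2/5 + 23*k/5 + 6/5).
Degrees (0,0,4) ⇒ d ≤ 5.
Match coefficients ⇒ f(k) = k*(k + 1)*(k**3 - k**2 + 5*k - 2)/5.
R(k) = B(k−1)·f(k)/C(k) = k*(k**3 - k**2 + 5*k - 2)/(5*k**3 + 5*k**2 + 17*k + 6); s_k = R·t_k = k*(-k**4 - 4*k**2 - 3*k + 2).
Δs = -5*k**4 - 10*k**3 - 22*k**2 - 23*k - 6, as required.
Evaluate: s_(n+1) = -n**5 - 5*n**4 - 14*n**3 - 25*n**2 - 21*n - 6; subtract s_(0) = 0 ⇒ S(n) = -n**5 - 5*n**4 - 14*n**3 - 25*n**2 - 21*n - 6.

S(n) = - n^{5} - 5 n^{4} - 14 n^{3} - 25 n^{2} - 21 n - 6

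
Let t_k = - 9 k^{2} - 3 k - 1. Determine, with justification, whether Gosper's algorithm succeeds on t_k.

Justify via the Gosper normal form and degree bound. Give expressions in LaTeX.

r(k) = (9*k**2 + 21*k + 13)/(9*k**2 + 3*k + 1) after simplifying.
Gosper form: A/B · C(k+1)/C(k) with A=1, B=1, C=k**2 + k/3 + 1/9.
Key eq: (1)·f(k+1) = (1)·f(k) + (k**2 + k/3 + 1/9).
Degrees (0,0,2) ⇒ d ≤ 3.
Coefficient equations give f(k) = k*(3*k**2 - 3*k + 1)/9.
So s_k = (B(k−1)f/C)·t_k = (k*(3*k**2 - 3*k + 1)/(9*k**2 + 3*k + 1))·t_k = k*(-3*k**2 + 3*k - 1).
Verify: -9*k**2 - 3*k - 1 matches t_k.

Yes. s_k = k \left(- 3 k^{2} + 3 k - 1\right).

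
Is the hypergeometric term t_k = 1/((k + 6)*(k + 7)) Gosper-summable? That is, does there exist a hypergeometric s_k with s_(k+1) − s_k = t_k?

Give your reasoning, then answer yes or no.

Yes. s_k = k/(6*(k + 6)).

t_(k+1)/t_k = (k + 6)/(k + 8).
So A=k + 6 and B=k + 8, with C=1.
Key eq: (k + 6)·f(k+1) = (k + 7)·f(k) + (1).
d = 1 from the (1,1,0) case.
Match coefficients ⇒ f(k) = k/6.
So s_k = (B(k−1)f/C)·t_k = (k*(k + 7)/6)·t_k = k/(6*(k + 6)).
Check: Δs_k = 1/(k**2 + 13*k + 42). ✓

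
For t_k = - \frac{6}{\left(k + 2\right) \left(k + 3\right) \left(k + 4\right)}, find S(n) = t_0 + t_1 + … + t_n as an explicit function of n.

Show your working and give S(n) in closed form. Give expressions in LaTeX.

S(n) = \frac{- n^{2} - 7 n - 6}{2 \left(n^{2} + 7 n + 12\right)}

Ratio r(k) = (k + 2)/(k + 5).
A = k + 2, B = k + 5, C = 1.
Set up (k + 2)·f(k+1) − (k + 4)·f(k) − (1) = 0.
Bound: deg f ≤ 2.
Match coefficients ⇒ f(k) = k*(k + 5)/12.
R(k) = B(k−1)·f(k)/C(k) = k*(k + 4)*(k + 5)/12; s_k = R·t_k = k*(-k - 5)/(2*(k + 2)*(k + 3)).
Verify: -6/(k**3 + 9*k**2 + 26*k + 24) matches t_k.
s_(n+1) = (-n**2 - 7*n - 6)/(2*(n**2 + 7*n + 12)) and s_(0) = 0, so S(n) = (-n**2 - 7*n - 6)/(2*(n**2 + 7*n + 12)).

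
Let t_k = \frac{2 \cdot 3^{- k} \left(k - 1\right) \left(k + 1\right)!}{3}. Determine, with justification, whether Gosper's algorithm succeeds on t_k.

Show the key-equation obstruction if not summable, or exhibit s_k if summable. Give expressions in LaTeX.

Yes. s_k = 2 \cdot 3^{- k} \left(k + 1\right)!.

Ratio r(k) = k*(k + 2)/(3*(k - 1)).
So A=k/3 + 2/3 and B=1, with C=k - 1.
f must satisfy (k/3 + 2/3)·f(k+1) − (1)·f(k) = k - 1.
From deg A=1, deg B=0, deg C=1: d=0.
A polynomial solution: f(k) = 3.
R(k) = B(k−1)·f(k)/C(k) = 3/(k - 1); s_k = R·t_k = 2*factorial(k + 1)/3**k.
Δs = 2*(k - 1)*factorial(k + 1)/(3*3**k), as required.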